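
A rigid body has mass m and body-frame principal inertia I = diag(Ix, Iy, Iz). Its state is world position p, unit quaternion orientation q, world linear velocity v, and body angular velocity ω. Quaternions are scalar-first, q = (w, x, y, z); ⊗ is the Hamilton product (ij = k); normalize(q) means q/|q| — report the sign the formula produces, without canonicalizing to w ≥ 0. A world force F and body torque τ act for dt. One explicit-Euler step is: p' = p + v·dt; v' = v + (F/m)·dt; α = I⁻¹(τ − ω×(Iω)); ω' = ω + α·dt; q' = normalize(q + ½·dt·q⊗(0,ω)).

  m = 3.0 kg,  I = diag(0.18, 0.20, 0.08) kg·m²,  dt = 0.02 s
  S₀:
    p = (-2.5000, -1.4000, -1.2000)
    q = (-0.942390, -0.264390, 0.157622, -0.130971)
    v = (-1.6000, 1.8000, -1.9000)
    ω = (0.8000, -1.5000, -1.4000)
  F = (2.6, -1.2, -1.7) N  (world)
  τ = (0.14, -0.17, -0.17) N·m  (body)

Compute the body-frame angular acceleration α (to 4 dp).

α = (2.1778, -0.2900, -1.8250)

gyro term ω×Iω = (-0.2520, -0.1120, -0.0240)
angular accel α = (2.1778, -0.2900, -1.8250)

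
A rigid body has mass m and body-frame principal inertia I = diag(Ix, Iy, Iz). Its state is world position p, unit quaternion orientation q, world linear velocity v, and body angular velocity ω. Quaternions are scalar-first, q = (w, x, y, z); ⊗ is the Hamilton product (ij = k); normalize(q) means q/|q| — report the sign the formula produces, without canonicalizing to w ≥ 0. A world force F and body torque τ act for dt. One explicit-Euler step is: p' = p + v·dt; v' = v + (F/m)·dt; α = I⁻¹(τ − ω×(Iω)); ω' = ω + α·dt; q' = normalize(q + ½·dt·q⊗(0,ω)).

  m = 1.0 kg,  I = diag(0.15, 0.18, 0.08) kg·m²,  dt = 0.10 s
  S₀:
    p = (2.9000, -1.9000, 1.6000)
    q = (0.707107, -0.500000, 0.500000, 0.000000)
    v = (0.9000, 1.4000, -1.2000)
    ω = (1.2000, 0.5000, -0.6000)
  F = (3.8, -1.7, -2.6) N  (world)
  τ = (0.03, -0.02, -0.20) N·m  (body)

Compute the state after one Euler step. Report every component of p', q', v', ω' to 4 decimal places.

p' = (2.9900, -1.7600, 1.4800)
q' = (0.7228, -0.4714, 0.5014, -0.0636)
v' = (1.2800, 1.2300, -1.4600)
ω' = (1.2000, 0.5169, -0.8725)

gyro term ω×Iω = (0.0300, -0.0504, 0.0180)
(τ − ω×Iω)/I = (0.0000, 0.1689, -2.7250)
ω + α·dt = (1.2000, 0.5169, -0.8725)
q⊗(0,ω) = (0.3500000, 0.5485284, 0.0535535, -1.2742642)
q' = normalize(q + ½dt·q⊗(0,ω)) = (0.7228, -0.4714, 0.5014, -0.0636)
p + v·dt = (2.9900, -1.7600, 1.4800)
v' = v + a·dt = (1.2800, 1.2300, -1.4600)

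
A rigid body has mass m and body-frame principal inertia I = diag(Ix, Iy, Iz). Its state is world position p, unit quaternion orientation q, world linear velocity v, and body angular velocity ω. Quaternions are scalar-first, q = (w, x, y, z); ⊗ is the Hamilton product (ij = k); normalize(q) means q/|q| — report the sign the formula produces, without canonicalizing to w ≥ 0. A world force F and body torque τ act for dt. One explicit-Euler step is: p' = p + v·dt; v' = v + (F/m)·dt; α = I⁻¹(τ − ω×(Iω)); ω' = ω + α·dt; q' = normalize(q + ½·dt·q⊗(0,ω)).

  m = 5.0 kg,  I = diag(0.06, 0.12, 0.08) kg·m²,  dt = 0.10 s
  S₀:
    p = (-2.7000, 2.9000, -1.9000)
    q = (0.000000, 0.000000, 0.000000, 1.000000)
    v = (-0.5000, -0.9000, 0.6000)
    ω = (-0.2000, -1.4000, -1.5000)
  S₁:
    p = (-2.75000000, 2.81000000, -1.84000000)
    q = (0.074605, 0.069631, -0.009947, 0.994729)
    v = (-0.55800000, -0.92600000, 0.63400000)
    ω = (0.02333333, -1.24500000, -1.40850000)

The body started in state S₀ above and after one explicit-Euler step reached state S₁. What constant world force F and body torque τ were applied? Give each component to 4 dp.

v₁ − v₀ = (-0.05800000, -0.02600000, 0.03400000)
F = m·Δv/dt = (-2.9000, -1.3000, 1.7000)
ω₁ − ω₀ = (0.22333333, 0.15500000, 0.09150000)
ω₀×(Iω₀) = (-0.0840, -0.0060, 0.0168)
applied torque τ = (0.0500, 0.1800, 0.0900)

F = (-2.9000, -1.3000, 1.7000)
τ = (0.0500, 0.1800, 0.0900)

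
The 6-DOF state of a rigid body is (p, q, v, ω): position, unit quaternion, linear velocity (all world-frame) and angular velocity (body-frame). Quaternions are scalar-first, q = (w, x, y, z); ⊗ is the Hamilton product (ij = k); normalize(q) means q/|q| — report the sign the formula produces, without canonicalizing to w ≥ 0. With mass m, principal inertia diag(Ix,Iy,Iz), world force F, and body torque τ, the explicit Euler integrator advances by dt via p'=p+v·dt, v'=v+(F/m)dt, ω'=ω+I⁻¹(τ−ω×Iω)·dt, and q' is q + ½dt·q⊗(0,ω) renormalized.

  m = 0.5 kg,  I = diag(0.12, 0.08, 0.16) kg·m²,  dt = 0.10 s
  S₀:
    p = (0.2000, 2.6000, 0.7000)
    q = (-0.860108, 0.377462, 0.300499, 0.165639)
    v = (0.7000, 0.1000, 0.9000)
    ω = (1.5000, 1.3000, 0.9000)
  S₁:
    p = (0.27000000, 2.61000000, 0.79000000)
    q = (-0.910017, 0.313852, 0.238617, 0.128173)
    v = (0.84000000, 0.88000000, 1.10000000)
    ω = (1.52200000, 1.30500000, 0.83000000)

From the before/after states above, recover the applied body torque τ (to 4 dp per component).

ω₁ − ω₀ = (0.02200000, 0.00500000, -0.07000000)
applied torque τ = (0.1200, -0.0500, -0.1900)

τ = (0.1200, -0.0500, -0.1900)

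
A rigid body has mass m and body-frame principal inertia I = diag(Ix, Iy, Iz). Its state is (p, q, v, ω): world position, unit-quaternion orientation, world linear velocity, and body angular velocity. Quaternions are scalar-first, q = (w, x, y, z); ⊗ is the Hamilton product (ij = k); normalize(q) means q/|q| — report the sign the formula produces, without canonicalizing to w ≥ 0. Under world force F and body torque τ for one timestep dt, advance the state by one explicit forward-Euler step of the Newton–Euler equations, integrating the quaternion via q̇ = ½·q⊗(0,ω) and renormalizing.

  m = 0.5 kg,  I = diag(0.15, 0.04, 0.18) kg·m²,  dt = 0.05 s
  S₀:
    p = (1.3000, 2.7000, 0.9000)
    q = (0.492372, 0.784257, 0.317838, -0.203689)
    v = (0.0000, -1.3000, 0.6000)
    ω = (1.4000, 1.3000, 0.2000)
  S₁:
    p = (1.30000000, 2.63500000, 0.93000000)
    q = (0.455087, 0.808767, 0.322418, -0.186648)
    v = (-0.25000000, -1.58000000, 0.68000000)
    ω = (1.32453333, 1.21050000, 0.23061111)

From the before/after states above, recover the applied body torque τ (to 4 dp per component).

τ = (-0.1900, -0.0800, -0.0900)

Δω = ω₁−ω₀ = (-0.07546667, -0.08950000, 0.03061111)
ω₀×(Iω₀) = (0.0364, -0.0084, -0.2002)
τ = I·(Δω/dt) + ω₀×(Iω₀) = (-0.1900, -0.0800, -0.0900)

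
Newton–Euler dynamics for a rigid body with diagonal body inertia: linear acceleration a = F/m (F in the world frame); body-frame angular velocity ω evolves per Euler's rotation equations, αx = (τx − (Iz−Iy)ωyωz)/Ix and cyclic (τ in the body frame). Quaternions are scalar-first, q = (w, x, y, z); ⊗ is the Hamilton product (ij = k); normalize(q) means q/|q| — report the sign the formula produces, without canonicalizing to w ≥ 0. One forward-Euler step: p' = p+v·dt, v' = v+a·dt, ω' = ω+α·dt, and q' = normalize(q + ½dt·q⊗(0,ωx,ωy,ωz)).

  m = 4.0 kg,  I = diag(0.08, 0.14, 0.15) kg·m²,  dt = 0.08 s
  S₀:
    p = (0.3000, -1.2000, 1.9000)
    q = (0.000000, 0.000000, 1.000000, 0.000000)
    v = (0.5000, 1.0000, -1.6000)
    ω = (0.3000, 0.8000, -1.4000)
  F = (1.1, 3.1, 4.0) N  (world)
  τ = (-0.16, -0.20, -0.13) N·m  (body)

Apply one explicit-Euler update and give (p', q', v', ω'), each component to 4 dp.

precession coupling ω×(Iω) = (-0.0112, 0.0294, 0.0144)
angular accel α = (-1.8600, -1.6386, -0.9627)
ω' = ω + α·dt = (0.1512, 0.6689, -1.4770)
q⊗(0,ω) = (-0.8000000, -1.4000000, 0.0000000, -0.3000000)
q' = normalize(q + ½dt·q⊗(0,ω)) = (-0.0319, -0.0559, 0.9979, -0.0120)
a = (0.2750, 0.7750, 1.0000)
p + v·dt = (0.3400, -1.1200, 1.7720)
new velocity v' = (0.5220, 1.0620, -1.5200)

p' = (0.3400, -1.1200, 1.7720)
q' = (-0.0319, -0.0559, 0.9979, -0.0120)
v' = (0.5220, 1.0620, -1.5200)
ω' = (0.1512, 0.6689, -1.4770)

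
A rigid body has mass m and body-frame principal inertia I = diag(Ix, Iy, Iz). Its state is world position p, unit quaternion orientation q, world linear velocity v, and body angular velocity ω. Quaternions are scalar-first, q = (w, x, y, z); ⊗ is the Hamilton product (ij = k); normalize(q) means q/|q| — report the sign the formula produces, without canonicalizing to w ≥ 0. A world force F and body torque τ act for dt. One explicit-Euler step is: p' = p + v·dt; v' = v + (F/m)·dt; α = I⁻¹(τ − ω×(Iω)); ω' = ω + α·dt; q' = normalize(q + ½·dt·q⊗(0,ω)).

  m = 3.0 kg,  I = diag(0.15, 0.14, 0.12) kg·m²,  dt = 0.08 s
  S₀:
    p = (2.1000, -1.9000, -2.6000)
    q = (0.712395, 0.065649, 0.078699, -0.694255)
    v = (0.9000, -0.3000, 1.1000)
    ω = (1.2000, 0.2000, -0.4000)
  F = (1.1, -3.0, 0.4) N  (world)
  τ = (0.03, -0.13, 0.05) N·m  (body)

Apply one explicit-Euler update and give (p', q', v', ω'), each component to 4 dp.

p' = (2.1720, -1.9240, -2.5120)
q' = (0.6966, 0.1040, 0.0521, -0.7080)
v' = (0.9293, -0.3800, 1.1107)
ω' = (1.2151, 0.1339, -0.3651)

gyro term ω×Iω = (0.0016, -0.0144, -0.0024)
(τ − ω×Iω)/I = (0.1893, -0.8257, 0.4367)
ω' = ω + α·dt = (1.2151, 0.1339, -0.3651)
2q̇ = q⊗(0,ω) = (-0.3722206, 0.9622454, -0.6643674, -0.3662670)
q' = normalize(q + ½dt·q⊗(0,ω)) = (0.6966, 0.1040, 0.0521, -0.7080)
linear accel F/m = (0.3667, -1.0000, 0.1333)
p' = p + v·dt = (2.1720, -1.9240, -2.5120)
new velocity v' = (0.9293, -0.3800, 1.1107)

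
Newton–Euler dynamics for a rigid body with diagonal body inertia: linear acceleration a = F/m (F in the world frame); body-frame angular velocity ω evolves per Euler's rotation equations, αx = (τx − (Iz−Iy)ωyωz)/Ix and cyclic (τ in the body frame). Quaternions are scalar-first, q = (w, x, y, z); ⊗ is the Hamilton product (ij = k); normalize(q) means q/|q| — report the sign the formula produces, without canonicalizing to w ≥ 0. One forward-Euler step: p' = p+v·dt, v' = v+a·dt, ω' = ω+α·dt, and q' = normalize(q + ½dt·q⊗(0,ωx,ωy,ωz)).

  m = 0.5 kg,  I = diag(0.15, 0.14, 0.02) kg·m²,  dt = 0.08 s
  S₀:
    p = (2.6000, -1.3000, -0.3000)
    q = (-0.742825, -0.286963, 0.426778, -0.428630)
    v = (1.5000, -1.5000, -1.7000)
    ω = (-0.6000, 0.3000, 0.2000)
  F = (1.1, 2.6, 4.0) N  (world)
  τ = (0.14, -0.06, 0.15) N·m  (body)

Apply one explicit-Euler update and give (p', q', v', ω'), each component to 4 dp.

p' = (2.7200, -1.4200, -0.4360)
q' = (-0.7511, -0.2605, 0.4303, -0.4276)
v' = (1.6760, -1.0840, -1.0600)
ω' = (-0.5215, 0.2746, 0.7928)

p + v·dt = (2.7200, -1.4200, -0.4360)
v + (F/m)dt = (1.6760, -1.0840, -1.0600)
ω×(Iω) gyroscopic = (-0.0072, -0.0156, 0.0018)
(τ − ω×Iω)/I = (0.9813, -0.3171, 7.4100)
ω + α·dt = (-0.5215, 0.2746, 0.7928)
q⊗(0,ω) = (-0.2144852, 0.6596396, 0.0917231, 0.0214129)
q + ½dt·q⊗(0,ω), renormalized = (-0.7511, -0.2605, 0.4303, -0.4276)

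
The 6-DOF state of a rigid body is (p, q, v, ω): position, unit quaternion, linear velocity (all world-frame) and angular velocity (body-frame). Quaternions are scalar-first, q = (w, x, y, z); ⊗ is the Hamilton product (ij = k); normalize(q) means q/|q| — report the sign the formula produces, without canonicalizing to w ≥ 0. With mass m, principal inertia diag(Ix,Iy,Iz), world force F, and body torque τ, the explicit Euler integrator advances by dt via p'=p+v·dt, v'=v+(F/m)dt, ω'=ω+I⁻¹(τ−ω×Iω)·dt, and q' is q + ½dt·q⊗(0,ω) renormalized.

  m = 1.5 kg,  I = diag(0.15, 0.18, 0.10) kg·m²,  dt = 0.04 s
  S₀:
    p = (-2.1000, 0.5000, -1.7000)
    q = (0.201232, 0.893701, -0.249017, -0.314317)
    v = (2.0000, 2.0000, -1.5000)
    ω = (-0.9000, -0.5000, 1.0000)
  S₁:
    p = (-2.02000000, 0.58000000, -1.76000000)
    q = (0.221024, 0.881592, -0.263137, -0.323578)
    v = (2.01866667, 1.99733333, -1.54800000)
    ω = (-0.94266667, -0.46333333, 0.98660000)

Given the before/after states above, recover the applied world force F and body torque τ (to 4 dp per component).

F = (0.7000, -0.1000, -1.8000)
τ = (-0.1200, 0.1200, -0.0200)

velocity change Δv = (0.01866667, -0.00266667, -0.04800000)
m·(v₁−v₀)/dt = (0.7000, -0.1000, -1.8000)
Δω = ω₁−ω₀ = (-0.04266667, 0.03666667, -0.01340000)
precession coupling = (0.0400, -0.0450, 0.0135)
applied torque τ = (-0.1200, 0.1200, -0.0200)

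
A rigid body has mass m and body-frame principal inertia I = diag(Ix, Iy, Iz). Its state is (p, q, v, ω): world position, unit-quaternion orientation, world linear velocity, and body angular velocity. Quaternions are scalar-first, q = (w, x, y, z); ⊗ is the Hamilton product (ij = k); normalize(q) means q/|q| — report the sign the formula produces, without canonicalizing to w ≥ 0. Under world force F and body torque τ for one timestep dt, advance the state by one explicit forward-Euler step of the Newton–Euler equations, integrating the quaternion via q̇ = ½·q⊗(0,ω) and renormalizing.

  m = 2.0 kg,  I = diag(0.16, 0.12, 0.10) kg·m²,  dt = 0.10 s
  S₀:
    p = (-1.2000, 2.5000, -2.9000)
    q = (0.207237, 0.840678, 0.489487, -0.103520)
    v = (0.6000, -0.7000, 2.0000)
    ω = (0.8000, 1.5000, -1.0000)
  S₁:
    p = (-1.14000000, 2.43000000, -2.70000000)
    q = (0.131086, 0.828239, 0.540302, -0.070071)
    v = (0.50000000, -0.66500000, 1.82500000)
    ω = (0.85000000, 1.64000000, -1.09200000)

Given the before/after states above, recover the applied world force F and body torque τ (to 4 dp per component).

F = (-2.0000, 0.7000, -3.5000)
τ = (0.1100, 0.1200, -0.1400)

rate change Δω = (0.05000000, 0.14000000, -0.09200000)
gyro term ω₀×Iω₀ = (0.0300, -0.0480, -0.0480)
applied torque τ = (0.1100, 0.1200, -0.1400)
Δv = v₁−v₀ = (-0.10000000, 0.03500000, -0.17500000)
applied force F = (-2.0000, 0.7000, -3.5000)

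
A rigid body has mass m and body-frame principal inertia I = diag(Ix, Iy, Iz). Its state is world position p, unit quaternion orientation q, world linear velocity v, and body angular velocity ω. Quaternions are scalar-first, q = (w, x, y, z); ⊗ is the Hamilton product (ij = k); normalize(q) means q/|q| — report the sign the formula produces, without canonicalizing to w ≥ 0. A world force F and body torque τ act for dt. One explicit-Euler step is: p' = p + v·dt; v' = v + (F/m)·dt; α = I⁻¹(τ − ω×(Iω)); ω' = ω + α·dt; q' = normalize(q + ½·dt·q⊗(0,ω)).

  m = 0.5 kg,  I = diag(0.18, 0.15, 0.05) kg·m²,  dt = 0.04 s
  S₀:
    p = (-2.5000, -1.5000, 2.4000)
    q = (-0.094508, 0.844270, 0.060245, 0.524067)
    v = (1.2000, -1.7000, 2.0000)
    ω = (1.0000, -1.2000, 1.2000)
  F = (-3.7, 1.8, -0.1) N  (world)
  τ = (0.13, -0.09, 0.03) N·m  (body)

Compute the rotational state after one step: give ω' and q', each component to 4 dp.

gyro term ω×Iω = (0.1440, 0.1560, 0.0360)
(τ − ω×Iω)/I = (-0.0778, -1.6400, -0.1200)
ω' = ω + α·dt = (0.9969, -1.2656, 1.1952)
Hamilton product q⊗(0,ω) = (-1.4008564, 0.6066664, -0.3756474, -1.1867786)
q' = normalize(q + ½dt·q⊗(0,ω)) = (-0.1224, 0.8557, 0.0527, 0.4999)

ω' = (0.9969, -1.2656, 1.1952)
q' = (-0.1224, 0.8557, 0.0527, 0.4999)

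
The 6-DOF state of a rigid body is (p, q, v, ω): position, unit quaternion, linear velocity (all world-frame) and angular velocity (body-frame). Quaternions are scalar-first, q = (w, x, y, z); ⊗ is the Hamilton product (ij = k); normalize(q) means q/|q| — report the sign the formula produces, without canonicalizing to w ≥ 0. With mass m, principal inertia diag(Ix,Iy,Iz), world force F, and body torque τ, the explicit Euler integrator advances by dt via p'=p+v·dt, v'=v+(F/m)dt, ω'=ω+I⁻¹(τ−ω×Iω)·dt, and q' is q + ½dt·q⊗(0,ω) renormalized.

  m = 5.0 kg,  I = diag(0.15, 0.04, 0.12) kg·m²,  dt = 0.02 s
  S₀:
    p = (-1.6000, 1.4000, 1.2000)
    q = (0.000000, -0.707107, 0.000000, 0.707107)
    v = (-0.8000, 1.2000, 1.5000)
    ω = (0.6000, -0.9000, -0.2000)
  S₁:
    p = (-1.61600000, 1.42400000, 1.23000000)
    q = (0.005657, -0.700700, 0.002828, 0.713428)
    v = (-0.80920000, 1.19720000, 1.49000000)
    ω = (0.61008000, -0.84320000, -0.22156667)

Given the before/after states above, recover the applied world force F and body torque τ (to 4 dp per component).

rate change Δω = (0.01008000, 0.05680000, -0.02156667)
ω₀×(Iω₀) = (0.0144, -0.0036, 0.0594)
applied torque τ = (0.0900, 0.1100, -0.0700)
velocity change Δv = (-0.00920000, -0.00280000, -0.01000000)
applied force F = (-2.3000, -0.7000, -2.5000)

F = (-2.3000, -0.7000, -2.5000)
τ = (0.0900, 0.1100, -0.0700)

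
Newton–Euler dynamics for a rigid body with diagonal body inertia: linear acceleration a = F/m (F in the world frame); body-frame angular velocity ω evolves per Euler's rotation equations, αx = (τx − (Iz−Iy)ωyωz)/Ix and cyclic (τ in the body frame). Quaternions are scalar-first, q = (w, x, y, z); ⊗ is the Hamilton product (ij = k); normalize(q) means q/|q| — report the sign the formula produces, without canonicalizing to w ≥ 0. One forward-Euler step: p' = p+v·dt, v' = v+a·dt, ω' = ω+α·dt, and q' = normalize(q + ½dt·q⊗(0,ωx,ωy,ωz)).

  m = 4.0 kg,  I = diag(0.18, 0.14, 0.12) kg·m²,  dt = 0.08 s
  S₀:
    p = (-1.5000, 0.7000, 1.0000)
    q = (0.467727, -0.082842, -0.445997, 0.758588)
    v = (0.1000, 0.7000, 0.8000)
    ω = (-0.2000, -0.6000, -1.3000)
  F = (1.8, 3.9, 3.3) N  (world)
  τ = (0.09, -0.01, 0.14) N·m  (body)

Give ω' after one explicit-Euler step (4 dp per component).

ω' = (-0.1531, -0.6146, -1.2035)

ω×(Iω) gyroscopic = (-0.0156, 0.0156, -0.0048)
angular accel α = (0.5867, -0.1829, 1.2067)
ω' = ω + α·dt = (-0.1531, -0.6146, -1.2035)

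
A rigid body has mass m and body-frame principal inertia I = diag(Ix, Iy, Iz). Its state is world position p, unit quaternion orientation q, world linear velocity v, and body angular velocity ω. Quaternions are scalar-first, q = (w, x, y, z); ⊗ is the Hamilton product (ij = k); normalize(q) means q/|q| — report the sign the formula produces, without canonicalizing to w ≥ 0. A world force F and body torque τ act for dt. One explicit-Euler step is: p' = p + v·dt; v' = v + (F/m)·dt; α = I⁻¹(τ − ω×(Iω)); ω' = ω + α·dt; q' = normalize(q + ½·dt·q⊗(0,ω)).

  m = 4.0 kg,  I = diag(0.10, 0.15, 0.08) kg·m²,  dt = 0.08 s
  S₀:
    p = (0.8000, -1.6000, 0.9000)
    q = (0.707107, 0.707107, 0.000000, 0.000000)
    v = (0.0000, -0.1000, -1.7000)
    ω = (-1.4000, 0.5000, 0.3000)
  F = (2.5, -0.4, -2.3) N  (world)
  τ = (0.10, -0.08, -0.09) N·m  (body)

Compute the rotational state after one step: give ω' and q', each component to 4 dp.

ω' = (-1.3116, 0.4618, 0.2450)
q' = (0.7453, 0.6663, 0.0056, 0.0226)

gyro term ω×Iω = (-0.0105, -0.0084, -0.0350)
α = I⁻¹(τ − ω×Iω) = (1.1050, -0.4773, -0.6875)
ω' = ω + α·dt = (-1.3116, 0.4618, 0.2450)
Hamilton product q⊗(0,ω) = (0.9899498, -0.9899498, 0.1414214, 0.5656856)
q + ½dt·q⊗(0,ω), renormalized = (0.7453, 0.6663, 0.0056, 0.0226)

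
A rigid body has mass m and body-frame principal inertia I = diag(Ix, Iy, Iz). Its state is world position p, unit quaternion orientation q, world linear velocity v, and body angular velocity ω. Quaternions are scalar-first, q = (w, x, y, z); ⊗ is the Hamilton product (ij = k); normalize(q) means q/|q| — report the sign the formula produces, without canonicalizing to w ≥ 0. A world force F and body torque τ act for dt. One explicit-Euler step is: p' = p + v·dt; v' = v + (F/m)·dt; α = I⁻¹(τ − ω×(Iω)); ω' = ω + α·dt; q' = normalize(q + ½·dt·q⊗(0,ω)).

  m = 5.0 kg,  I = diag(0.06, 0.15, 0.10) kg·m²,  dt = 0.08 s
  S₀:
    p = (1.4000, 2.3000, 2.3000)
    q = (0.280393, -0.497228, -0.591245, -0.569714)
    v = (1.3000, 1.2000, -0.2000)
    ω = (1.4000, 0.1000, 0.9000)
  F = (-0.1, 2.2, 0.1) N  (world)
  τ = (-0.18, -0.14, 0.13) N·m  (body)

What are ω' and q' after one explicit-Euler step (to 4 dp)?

ω' = (1.1660, 0.0522, 0.9939)
q' = (0.3304, -0.4994, -0.6028, -0.5273)

ω×(Iω) gyroscopic = (-0.0045, -0.0504, 0.0126)
angular accel α = (-2.9250, -0.5973, 1.1740)
ω' = ω + α·dt = (1.1660, 0.0522, 0.9939)
Hamilton product q⊗(0,ω) = (1.2679863, -0.0825989, -0.3220551, 1.0303739)
q' = normalize(q + ½dt·q⊗(0,ω)) = (0.3304, -0.4994, -0.6028, -0.5273)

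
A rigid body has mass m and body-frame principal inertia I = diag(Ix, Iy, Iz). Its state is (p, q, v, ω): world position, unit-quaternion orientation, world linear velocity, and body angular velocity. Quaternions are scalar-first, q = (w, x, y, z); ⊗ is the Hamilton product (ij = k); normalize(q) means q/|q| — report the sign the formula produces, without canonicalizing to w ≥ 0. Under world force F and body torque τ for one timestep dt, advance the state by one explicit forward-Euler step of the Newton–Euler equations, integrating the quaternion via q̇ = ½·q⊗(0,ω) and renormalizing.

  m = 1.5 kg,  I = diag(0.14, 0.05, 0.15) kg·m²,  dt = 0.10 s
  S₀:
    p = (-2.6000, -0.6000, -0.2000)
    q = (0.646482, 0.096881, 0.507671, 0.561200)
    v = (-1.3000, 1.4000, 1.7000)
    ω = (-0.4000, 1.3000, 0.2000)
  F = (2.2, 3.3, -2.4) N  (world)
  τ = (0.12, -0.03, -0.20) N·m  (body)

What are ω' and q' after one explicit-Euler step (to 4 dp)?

ω' = (-0.3329, 1.2384, 0.0355)
q' = (0.6084, 0.0524, 0.5362, 0.5827)

α = I⁻¹(τ − ω×Iω) = (0.6714, -0.6160, -1.6453)
ω + α·dt = (-0.3329, 1.2384, 0.0355)
Hamilton product q⊗(0,ω) = (-0.7334599, -0.8866186, 0.5965704, 0.4583101)
q + ½dt·q⊗(0,ω), renormalized = (0.6084, 0.0524, 0.5362, 0.5827)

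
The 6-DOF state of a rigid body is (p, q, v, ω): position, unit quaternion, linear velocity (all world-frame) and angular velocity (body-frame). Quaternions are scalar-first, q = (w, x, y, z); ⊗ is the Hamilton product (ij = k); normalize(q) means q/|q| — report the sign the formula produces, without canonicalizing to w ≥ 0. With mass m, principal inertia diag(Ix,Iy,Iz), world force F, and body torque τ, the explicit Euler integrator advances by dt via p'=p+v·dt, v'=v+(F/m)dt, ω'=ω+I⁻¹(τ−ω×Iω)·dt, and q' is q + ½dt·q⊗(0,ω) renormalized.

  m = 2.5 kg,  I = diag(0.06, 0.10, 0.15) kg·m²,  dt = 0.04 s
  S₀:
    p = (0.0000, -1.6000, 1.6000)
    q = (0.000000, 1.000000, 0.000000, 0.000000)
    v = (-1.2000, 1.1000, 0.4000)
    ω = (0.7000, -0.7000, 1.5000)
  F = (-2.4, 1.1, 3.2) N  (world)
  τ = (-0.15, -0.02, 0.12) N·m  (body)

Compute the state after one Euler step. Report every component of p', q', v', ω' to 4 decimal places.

p' = (-0.0480, -1.5560, 1.6160)
q' = (-0.0140, 0.9994, -0.0300, -0.0140)
v' = (-1.2384, 1.1176, 0.4512)
ω' = (0.6350, -0.6702, 1.5372)

linear accel F/m = (-0.9600, 0.4400, 1.2800)
new position p' = (-0.0480, -1.5560, 1.6160)
v + (F/m)dt = (-1.2384, 1.1176, 0.4512)
precession coupling ω×(Iω) = (-0.0525, -0.0945, -0.0196)
α = I⁻¹(τ − ω×Iω) = (-1.6250, 0.7450, 0.9307)
ω + α·dt = (0.6350, -0.6702, 1.5372)
2q̇ = q⊗(0,ω) = (-0.7000000, 0.0000000, -1.5000000, -0.7000000)
q + ½dt·q⊗(0,ω), renormalized = (-0.0140, 0.9994, -0.0300, -0.0140)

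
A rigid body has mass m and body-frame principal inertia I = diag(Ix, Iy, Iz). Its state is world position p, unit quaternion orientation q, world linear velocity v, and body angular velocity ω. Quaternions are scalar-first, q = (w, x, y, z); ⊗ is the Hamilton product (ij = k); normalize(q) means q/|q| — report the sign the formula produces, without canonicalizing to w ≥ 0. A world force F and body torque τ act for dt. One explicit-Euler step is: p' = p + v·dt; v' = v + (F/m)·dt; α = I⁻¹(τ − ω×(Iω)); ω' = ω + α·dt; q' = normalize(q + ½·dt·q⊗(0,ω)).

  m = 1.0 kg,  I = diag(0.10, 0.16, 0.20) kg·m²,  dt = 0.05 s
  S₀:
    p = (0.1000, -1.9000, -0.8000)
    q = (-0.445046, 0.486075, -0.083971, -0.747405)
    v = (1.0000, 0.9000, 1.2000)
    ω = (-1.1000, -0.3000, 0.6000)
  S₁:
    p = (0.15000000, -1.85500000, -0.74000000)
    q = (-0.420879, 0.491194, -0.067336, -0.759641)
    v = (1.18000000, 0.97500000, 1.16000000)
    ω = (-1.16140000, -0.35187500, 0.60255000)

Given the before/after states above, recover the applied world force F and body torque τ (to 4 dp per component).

F = (3.6000, 1.5000, -0.8000)
τ = (-0.1300, -0.1000, 0.0300)

Δω = ω₁−ω₀ = (-0.06140000, -0.05187500, 0.00255000)
gyro term ω₀×Iω₀ = (-0.0072, 0.0660, 0.0198)
τ = I·(Δω/dt) + ω₀×(Iω₀) = (-0.1300, -0.1000, 0.0300)
v₁ − v₀ = (0.18000000, 0.07500000, -0.04000000)
F = m·Δv/dt = (3.6000, 1.5000, -0.8000)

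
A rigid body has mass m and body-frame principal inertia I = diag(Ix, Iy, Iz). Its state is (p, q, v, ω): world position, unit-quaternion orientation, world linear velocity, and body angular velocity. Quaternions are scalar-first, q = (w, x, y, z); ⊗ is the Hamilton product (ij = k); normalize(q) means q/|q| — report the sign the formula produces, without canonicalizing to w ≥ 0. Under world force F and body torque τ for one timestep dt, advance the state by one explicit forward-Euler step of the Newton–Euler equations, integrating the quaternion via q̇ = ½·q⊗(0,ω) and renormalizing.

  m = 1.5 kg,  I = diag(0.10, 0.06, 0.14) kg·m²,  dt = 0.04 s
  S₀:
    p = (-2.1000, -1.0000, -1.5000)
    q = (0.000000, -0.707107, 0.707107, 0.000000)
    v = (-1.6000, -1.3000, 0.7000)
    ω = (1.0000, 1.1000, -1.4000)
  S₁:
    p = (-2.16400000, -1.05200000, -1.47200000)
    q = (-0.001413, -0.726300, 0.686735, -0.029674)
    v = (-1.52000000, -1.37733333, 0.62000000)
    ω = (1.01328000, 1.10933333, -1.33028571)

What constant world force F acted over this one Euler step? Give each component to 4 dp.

velocity change Δv = (0.08000000, -0.07733333, -0.08000000)
m·(v₁−v₀)/dt = (3.0000, -2.9000, -3.0000)

F = (3.0000, -2.9000, -3.0000)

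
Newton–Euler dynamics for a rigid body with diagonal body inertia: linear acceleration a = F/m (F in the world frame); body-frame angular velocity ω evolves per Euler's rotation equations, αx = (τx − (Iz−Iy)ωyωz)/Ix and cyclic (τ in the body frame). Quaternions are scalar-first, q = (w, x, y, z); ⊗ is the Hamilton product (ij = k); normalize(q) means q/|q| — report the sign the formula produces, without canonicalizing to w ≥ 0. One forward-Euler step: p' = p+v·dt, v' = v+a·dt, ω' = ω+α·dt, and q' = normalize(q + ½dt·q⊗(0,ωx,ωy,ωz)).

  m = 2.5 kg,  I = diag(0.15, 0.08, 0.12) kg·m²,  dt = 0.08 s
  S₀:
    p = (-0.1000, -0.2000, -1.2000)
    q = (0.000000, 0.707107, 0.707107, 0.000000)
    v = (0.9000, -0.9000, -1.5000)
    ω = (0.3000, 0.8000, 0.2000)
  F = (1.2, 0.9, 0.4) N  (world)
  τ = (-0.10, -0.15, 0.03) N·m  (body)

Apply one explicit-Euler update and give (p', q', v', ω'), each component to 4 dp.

a = (0.4800, 0.3600, 0.1600)
new position p' = (-0.0280, -0.2720, -1.3200)
new velocity v' = (0.9384, -0.8712, -1.4872)
(τ − ω×Iω)/I = (-0.7093, -1.8975, 0.3900)
new body rate ω' = (0.2433, 0.6482, 0.2312)
2q̇ = q⊗(0,ω) = (-0.7778177, 0.1414214, -0.1414214, 0.3535535)
updated quaternion q' = (-0.0311, 0.7123, 0.7010, 0.0141)

p' = (-0.0280, -0.2720, -1.3200)
q' = (-0.0311, 0.7123, 0.7010, 0.0141)
v' = (0.9384, -0.8712, -1.4872)
ω' = (0.2433, 0.6482, 0.2312)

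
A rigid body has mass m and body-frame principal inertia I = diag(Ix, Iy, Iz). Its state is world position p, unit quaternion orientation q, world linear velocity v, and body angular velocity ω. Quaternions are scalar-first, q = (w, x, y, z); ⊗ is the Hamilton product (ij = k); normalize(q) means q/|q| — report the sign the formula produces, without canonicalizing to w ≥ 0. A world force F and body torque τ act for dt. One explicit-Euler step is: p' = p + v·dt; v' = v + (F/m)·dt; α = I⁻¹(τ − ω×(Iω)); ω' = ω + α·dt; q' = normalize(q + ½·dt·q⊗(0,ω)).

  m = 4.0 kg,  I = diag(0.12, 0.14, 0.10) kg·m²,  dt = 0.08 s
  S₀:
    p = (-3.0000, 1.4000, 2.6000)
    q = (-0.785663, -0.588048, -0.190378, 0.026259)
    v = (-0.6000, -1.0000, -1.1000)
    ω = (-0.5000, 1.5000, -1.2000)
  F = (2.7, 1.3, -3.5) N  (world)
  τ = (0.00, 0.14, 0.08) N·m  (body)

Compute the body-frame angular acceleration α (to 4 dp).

α = (-0.6000, 0.9143, 0.9500)

ω×(Iω) gyroscopic = (0.0720, 0.0120, -0.0150)
(τ − ω×Iω)/I = (-0.6000, 0.9143, 0.9500)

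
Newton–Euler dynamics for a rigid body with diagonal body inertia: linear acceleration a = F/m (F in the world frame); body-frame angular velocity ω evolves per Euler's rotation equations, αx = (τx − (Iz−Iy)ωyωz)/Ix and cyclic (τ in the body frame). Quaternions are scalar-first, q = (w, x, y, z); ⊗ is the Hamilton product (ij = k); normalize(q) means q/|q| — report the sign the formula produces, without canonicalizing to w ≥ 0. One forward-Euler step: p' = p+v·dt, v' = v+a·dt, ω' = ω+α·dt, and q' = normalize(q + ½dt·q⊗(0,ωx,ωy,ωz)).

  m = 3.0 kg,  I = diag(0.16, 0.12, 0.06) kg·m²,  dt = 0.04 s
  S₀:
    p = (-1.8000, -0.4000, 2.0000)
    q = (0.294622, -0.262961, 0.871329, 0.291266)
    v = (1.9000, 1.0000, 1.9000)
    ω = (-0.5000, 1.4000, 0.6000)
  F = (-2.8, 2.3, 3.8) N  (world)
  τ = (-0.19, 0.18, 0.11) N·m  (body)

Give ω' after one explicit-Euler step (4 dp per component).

angular accel α = (-0.8725, 1.7500, 1.3667)
ω' = ω + α·dt = (-0.5349, 1.4700, 0.6547)

ω' = (-0.5349, 1.4700, 0.6547)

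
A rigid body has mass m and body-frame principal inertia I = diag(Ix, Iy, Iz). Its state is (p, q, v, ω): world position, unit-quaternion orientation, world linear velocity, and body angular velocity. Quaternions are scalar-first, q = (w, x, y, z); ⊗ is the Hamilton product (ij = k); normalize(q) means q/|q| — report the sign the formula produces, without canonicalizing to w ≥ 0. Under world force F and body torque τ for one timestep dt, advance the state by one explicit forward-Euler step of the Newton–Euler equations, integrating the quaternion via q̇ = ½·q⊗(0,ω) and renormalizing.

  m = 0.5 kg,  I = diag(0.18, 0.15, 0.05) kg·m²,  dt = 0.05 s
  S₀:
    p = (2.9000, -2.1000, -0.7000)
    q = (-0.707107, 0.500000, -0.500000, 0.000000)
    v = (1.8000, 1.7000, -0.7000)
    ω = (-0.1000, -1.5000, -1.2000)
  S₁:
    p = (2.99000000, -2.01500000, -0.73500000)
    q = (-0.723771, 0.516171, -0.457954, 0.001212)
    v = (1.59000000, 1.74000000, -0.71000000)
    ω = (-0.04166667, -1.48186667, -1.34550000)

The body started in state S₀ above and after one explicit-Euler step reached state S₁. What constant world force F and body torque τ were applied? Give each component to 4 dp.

F = (-2.1000, 0.4000, -0.1000)
τ = (0.0300, 0.0700, -0.1500)

Δv = v₁−v₀ = (-0.21000000, 0.04000000, -0.01000000)
m·(v₁−v₀)/dt = (-2.1000, 0.4000, -0.1000)
Δω = ω₁−ω₀ = (0.05833333, 0.01813333, -0.14550000)
precession coupling = (-0.1800, 0.0156, -0.0045)
τ = I·(Δω/dt) + ω₀×(Iω₀) = (0.0300, 0.0700, -0.1500)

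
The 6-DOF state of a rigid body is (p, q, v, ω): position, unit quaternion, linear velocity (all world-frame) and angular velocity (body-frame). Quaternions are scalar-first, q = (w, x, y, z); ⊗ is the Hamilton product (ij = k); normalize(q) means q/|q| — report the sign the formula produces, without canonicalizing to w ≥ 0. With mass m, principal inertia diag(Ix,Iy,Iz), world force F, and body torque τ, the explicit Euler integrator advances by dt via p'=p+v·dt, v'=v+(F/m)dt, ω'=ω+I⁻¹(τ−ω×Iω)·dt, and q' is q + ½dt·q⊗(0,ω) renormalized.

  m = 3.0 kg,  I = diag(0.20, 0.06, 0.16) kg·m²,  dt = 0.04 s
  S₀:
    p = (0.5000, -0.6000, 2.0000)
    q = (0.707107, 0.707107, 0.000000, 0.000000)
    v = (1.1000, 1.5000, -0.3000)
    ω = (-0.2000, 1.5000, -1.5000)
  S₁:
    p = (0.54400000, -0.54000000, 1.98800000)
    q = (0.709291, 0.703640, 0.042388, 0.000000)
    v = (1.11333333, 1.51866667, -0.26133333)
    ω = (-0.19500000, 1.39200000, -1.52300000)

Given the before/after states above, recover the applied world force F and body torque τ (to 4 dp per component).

Δv = v₁−v₀ = (0.01333333, 0.01866667, 0.03866667)
applied force F = (1.0000, 1.4000, 2.9000)
Δω = ω₁−ω₀ = (0.00500000, -0.10800000, -0.02300000)
I·α + gyro = (-0.2000, -0.1500, -0.0500)

F = (1.0000, 1.4000, 2.9000)
τ = (-0.2000, -0.1500, -0.0500)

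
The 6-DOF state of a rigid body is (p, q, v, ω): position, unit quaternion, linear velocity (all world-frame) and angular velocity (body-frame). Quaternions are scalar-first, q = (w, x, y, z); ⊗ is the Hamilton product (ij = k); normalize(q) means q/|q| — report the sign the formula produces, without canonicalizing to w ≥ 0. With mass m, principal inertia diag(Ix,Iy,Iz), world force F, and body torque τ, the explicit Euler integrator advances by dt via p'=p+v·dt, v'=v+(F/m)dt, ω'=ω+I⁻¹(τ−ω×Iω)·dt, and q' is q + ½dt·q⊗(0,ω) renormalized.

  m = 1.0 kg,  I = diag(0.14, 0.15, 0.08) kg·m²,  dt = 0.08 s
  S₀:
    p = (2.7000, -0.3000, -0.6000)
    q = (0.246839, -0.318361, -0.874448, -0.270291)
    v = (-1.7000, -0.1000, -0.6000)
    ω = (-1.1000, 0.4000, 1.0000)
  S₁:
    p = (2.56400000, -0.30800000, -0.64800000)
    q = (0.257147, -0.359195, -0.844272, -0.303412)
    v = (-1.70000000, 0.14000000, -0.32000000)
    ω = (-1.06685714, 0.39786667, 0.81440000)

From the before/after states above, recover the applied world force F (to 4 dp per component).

F = (0.0000, 3.0000, 3.5000)

velocity change Δv = (0.00000000, 0.24000000, 0.28000000)
F = m·Δv/dt = (0.0000, 3.0000, 3.5000)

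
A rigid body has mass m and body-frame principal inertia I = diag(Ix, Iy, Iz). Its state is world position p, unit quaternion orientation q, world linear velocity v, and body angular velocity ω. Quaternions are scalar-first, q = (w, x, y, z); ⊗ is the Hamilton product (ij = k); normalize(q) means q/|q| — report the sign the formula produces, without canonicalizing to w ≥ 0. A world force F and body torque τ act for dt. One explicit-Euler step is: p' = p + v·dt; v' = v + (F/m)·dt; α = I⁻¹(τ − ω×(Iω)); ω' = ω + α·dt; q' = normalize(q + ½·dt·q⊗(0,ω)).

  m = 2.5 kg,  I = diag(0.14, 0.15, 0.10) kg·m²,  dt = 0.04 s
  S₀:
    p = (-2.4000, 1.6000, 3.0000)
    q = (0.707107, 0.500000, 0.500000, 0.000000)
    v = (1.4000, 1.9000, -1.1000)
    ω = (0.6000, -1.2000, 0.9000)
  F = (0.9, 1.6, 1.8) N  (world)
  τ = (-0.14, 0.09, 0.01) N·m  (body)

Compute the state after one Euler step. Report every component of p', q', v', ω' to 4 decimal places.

precession coupling ω×(Iω) = (0.0540, 0.0216, -0.0072)
angular accel α = (-1.3857, 0.4560, 0.1720)
ω + α·dt = (0.5446, -1.1818, 0.9069)
2q̇ = q⊗(0,ω) = (0.3000000, 0.8742642, -1.2985284, -0.2636037)
q + ½dt·q⊗(0,ω), renormalized = (0.7127, 0.5172, 0.4738, -0.0053)
a = F/m = (0.3600, 0.6400, 0.7200)
new position p' = (-2.3440, 1.6760, 2.9560)
v' = v + a·dt = (1.4144, 1.9256, -1.0712)

p' = (-2.3440, 1.6760, 2.9560)
q' = (0.7127, 0.5172, 0.4738, -0.0053)
v' = (1.4144, 1.9256, -1.0712)
ω' = (0.5446, -1.1818, 0.9069)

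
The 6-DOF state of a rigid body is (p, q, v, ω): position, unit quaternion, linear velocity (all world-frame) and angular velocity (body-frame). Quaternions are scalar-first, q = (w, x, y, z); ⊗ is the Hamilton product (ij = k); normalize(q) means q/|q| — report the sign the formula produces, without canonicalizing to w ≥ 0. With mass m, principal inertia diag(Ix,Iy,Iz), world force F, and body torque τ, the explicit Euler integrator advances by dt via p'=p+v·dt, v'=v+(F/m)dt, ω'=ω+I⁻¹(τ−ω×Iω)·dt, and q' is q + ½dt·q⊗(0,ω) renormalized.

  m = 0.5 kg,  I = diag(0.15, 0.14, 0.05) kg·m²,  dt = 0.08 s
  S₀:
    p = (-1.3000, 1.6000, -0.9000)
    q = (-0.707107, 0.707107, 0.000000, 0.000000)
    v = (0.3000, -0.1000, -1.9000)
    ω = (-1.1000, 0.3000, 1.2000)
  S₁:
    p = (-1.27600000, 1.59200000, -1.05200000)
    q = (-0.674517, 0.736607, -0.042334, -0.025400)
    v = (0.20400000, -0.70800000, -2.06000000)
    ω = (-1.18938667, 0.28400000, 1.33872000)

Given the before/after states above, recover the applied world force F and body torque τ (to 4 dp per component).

Δω = ω₁−ω₀ = (-0.08938667, -0.01600000, 0.13872000)
I·α + gyro = (-0.2000, -0.1600, 0.0900)
velocity change Δv = (-0.09600000, -0.60800000, -0.16000000)
F = m·Δv/dt = (-0.6000, -3.8000, -1.0000)

F = (-0.6000, -3.8000, -1.0000)
τ = (-0.2000, -0.1600, 0.0900)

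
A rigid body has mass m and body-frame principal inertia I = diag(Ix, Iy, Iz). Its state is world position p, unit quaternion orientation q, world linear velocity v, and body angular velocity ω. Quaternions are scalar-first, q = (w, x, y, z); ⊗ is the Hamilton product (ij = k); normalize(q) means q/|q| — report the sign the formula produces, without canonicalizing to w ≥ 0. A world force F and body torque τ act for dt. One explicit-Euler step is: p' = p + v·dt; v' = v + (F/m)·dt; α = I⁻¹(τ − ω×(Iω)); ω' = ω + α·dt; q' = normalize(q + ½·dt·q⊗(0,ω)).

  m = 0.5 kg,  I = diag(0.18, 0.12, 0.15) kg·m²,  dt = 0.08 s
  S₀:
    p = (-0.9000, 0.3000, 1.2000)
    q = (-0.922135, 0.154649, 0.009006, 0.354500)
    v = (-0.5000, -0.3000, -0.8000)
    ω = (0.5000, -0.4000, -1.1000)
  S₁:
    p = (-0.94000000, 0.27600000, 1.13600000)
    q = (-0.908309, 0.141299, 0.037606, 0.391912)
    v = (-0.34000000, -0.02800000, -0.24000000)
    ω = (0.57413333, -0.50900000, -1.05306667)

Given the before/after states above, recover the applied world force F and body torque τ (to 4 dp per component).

ω₁ − ω₀ = (0.07413333, -0.10900000, 0.04693333)
gyro term ω₀×Iω₀ = (0.0132, -0.0165, 0.0120)
applied torque τ = (0.1800, -0.1800, 0.1000)
v₁ − v₀ = (0.16000000, 0.27200000, 0.56000000)
applied force F = (1.0000, 1.7000, 3.5000)

F = (1.0000, 1.7000, 3.5000)
τ = (0.1800, -0.1800, 0.1000)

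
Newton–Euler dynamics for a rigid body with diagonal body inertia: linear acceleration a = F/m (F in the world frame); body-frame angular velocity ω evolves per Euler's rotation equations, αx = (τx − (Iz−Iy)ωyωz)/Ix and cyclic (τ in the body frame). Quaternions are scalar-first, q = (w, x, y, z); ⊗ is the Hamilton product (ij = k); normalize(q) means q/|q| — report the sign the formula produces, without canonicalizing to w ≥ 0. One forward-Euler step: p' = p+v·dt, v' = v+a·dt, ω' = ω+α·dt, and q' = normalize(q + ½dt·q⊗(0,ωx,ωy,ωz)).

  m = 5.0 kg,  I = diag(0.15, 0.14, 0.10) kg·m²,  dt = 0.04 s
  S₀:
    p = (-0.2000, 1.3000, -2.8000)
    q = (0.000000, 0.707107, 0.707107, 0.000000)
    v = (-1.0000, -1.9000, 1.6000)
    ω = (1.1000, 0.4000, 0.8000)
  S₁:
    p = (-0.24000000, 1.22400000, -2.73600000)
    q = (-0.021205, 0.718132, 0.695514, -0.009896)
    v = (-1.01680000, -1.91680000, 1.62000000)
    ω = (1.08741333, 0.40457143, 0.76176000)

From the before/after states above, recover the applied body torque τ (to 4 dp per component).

τ = (-0.0600, 0.0600, -0.1000)

ω₁ − ω₀ = (-0.01258667, 0.00457143, -0.03824000)
applied torque τ = (-0.0600, 0.0600, -0.1000)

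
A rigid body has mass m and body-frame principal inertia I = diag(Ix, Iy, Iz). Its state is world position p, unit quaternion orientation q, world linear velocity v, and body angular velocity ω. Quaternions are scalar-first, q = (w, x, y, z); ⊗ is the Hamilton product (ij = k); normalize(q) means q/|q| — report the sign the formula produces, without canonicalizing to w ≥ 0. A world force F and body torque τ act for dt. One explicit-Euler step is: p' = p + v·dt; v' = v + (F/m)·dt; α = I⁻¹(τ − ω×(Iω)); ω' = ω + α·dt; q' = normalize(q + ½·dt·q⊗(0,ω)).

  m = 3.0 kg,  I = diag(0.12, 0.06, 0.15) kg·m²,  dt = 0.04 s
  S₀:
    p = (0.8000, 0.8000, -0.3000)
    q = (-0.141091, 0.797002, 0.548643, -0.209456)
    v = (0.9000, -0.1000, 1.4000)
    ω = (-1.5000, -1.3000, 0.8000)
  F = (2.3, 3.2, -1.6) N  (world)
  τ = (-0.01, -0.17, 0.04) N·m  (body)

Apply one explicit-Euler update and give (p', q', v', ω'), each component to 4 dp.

p' = (0.8360, 0.7960, -0.2440)
q' = (-0.0995, 0.8038, 0.5453, -0.2158)
v' = (0.9307, -0.0573, 1.3787)
ω' = (-1.4721, -1.4373, 0.8419)

angular accel α = (0.6967, -3.4333, 1.0467)
ω + α·dt = (-1.4721, -1.4373, 0.8419)
q⊗(0,ω) = (2.0763037, 0.3782581, -0.1399993, -0.3260109)
updated quaternion q' = (-0.0995, 0.8038, 0.5453, -0.2158)
new position p' = (0.8360, 0.7960, -0.2440)
v + (F/m)dt = (0.9307, -0.0573, 1.3787)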